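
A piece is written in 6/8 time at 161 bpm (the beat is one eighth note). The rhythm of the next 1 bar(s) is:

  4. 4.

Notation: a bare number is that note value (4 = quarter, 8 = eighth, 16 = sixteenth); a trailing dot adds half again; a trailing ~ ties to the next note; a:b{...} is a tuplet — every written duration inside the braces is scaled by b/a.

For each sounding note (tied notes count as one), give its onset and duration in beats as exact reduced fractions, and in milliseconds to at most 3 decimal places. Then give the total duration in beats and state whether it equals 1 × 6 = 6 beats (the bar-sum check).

1) 0.0ms=0b +1118.012ms=3b
2) 1118.012ms=3b +1118.012ms=3b
Σ=6b of 6 (161bpm 6/8) — PASS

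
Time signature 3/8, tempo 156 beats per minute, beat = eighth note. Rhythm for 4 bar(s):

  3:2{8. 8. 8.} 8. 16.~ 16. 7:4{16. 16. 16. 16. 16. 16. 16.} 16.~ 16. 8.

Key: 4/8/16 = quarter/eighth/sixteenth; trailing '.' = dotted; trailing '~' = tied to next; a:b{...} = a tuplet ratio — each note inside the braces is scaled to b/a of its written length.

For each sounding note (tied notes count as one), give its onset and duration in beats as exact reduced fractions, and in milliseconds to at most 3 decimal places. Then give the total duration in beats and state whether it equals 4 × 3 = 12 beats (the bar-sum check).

1) 0.0ms=0b +384.615ms=1b
2) 384.615ms=1b +384.615ms=1b
3) 769.231ms=2b +384.615ms=1b
4) 1153.846ms=3b +576.923ms=3/2b
5) 1730.769ms=9/2b +576.923ms=3/2b
6) 2307.692ms=6b +164.835ms=3/7b
7) 2472.527ms=45/7b +164.835ms=3/7b
8) 2637.363ms=48/7b +164.835ms=3/7b
9) 2802.198ms=51/7b +164.835ms=3/7b
10) 2967.033ms=54/7b +164.835ms=3/7b
11) 3131.868ms=57/7b +164.835ms=3/7b
12) 3296.703ms=60/7b +164.835ms=3/7b
13) 3461.538ms=9b +576.923ms=3/2b
14) 4038.462ms=21/2b +576.923ms=3/2b
Σ=12b of 12 (156bpm 3/8) — PASS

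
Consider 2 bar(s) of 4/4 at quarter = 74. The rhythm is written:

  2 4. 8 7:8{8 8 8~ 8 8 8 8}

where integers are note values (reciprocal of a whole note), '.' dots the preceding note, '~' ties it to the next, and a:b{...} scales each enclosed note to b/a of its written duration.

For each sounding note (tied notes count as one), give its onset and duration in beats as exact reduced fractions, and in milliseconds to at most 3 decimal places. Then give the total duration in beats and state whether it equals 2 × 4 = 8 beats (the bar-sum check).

1) 0.0ms=0b +1621.622ms=2b
2) 1621.622ms=2b +1216.216ms=3/2b
3) 2837.838ms=7/2b +405.405ms=1/2b
4) 3243.243ms=4b +463.32ms=4/7b
5) 3706.564ms=32/7b +463.32ms=4/7b
6) 4169.884ms=36/7b +926.641ms=8/7b
7) 5096.525ms=44/7b +463.32ms=4/7b
8) 5559.846ms=48/7b +463.32ms=4/7b
9) 6023.166ms=52/7b +463.32ms=4/7b
Σ=8b of 8 (74bpm 4/4) — PASS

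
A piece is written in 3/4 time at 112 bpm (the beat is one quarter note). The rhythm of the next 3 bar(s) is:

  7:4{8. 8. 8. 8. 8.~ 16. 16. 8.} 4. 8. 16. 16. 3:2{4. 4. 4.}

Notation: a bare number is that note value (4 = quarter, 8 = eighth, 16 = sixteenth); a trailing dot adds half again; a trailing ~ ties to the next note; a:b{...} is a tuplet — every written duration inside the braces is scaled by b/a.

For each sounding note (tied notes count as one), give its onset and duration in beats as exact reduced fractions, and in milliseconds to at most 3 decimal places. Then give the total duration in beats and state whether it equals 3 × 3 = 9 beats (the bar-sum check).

1) 0.0ms=0b +229.592ms=3/7b
2) 229.592ms=3/7b +229.592ms=3/7b
3) 459.184ms=6/7b +229.592ms=3/7b
4) 688.776ms=9/7b +229.592ms=3/7b
5) 918.367ms=12/7b +344.388ms=9/14b
6) 1262.755ms=33/14b +114.796ms=3/14b
7) 1377.551ms=18/7b +229.592ms=3/7b
8) 1607.143ms=3b +803.571ms=3/2b
9) 2410.714ms=9/2b +401.786ms=3/4b
10) 2812.5ms=21/4b +200.893ms=3/8b
11) 3013.393ms=45/8b +200.893ms=3/8b
12) 3214.286ms=6b +535.714ms=1b
13) 3750.0ms=7b +535.714ms=1b
14) 4285.714ms=8b +535.714ms=1b
Σ=9b of 9 (112bpm 3/4) — PASS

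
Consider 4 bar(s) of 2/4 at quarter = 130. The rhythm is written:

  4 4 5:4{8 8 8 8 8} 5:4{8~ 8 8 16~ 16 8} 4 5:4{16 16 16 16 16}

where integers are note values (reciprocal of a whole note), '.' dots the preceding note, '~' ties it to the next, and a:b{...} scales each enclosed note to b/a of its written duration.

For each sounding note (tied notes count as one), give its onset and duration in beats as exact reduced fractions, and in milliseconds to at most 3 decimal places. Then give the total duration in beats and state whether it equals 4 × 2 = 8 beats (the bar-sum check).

1) 0.0ms=0b +461.538ms=1b
2) 461.538ms=1b +461.538ms=1b
3) 923.077ms=2b +184.615ms=2/5b
4) 1107.692ms=12/5b +184.615ms=2/5b
5) 1292.308ms=14/5b +184.615ms=2/5b
6) 1476.923ms=16/5b +184.615ms=2/5b
7) 1661.538ms=18/5b +184.615ms=2/5b
8) 1846.154ms=4b +369.231ms=4/5b
9) 2215.385ms=24/5b +184.615ms=2/5b
10) 2400.0ms=26/5b +184.615ms=2/5b
11) 2584.615ms=28/5b +184.615ms=2/5b
12) 2769.231ms=6b +461.538ms=1b
13) 3230.769ms=7b +92.308ms=1/5b
14) 3323.077ms=36/5b +92.308ms=1/5b
15) 3415.385ms=37/5b +92.308ms=1/5b
16) 3507.692ms=38/5b +92.308ms=1/5b
17) 3600.0ms=39/5b +92.308ms=1/5b
Σ=8b of 8 (130bpm 2/4) — PASS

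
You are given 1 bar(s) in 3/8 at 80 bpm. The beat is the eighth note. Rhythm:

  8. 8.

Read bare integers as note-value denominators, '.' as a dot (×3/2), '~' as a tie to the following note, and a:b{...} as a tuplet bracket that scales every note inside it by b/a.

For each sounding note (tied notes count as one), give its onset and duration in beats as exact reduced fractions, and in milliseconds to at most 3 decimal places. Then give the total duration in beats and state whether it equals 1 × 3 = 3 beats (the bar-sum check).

1) 0.0ms=0b +1125.0ms=3/2b
2) 1125.0ms=3/2b +1125.0ms=3/2b
Σ=3b of 3 (80bpm 3/8) — PASS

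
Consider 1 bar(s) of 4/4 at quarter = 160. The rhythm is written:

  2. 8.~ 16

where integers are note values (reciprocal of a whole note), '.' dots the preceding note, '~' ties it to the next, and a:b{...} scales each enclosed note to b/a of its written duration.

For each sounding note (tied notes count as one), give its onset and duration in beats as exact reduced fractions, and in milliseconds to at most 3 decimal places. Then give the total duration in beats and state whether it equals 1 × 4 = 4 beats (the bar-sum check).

1) 0.0ms=0b +1125.0ms=3b
2) 1125.0ms=3b +375.0ms=1b
Σ=4b of 4 (160bpm 4/4) — PASS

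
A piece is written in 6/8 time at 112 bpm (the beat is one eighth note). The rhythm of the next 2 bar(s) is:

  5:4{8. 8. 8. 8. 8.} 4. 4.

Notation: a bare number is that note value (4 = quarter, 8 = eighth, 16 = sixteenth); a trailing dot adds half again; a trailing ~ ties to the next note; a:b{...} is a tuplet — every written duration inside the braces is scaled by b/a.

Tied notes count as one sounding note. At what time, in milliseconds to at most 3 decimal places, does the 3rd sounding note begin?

note 3 onset = 12/5b = 1285.714ms

1. 0.0ms @ 0 + 642.857ms (6/5)
2. 642.857ms @ 6/5 + 642.857ms (6/5)
3. 1285.714ms @ 12/5 + 642.857ms (6/5)
4. 1928.571ms @ 18/5 + 642.857ms (6/5)
5. 2571.429ms @ 24/5 + 642.857ms (6/5)
6. 3214.286ms @ 6 + 1607.143ms (3)
7. 4821.429ms @ 9 + 1607.143ms (3)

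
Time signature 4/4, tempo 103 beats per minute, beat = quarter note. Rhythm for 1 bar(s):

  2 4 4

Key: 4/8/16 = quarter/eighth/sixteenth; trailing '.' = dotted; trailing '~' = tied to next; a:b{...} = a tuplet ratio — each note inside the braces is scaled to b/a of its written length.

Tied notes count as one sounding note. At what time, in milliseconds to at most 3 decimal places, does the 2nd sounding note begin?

note 2 onset = 2b = 1165.049ms

1. 0.0ms @ 0 + 1165.049ms (2)
2. 1165.049ms @ 2 + 582.524ms (1)
3. 1747.573ms @ 3 + 582.524ms (1)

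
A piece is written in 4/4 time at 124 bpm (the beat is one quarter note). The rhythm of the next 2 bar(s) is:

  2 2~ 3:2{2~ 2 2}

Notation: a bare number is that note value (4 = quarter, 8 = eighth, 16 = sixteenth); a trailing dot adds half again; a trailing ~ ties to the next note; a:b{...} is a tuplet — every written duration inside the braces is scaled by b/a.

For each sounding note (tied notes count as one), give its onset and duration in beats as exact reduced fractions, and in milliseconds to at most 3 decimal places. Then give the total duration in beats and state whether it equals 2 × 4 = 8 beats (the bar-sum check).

1) 0.0ms=0b +967.742ms=2b
2) 967.742ms=2b +2258.065ms=14/3b
3) 3225.806ms=20/3b +645.161ms=4/3b
Σ=8b of 8 (124bpm 4/4) — PASS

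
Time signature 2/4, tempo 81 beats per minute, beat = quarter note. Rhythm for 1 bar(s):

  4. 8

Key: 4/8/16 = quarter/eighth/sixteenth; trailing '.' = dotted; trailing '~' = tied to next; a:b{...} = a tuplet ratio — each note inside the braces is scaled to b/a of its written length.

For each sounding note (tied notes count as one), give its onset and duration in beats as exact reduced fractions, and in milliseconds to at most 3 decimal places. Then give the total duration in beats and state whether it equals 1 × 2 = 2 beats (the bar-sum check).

1) 0.0ms=0b +1111.111ms=3/2b
2) 1111.111ms=3/2b +370.37ms=1/2b
Σ=2b of 2 (81bpm 2/4) — PASS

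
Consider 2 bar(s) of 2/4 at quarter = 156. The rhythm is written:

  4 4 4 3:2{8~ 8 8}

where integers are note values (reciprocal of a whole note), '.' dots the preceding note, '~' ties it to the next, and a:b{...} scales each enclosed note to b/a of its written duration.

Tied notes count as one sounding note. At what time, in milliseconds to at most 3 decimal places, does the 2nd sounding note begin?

note 2 onset = 1b = 384.615ms

1. 0.0ms @ 0 + 384.615ms (1)
2. 384.615ms @ 1 + 384.615ms (1)
3. 769.231ms @ 2 + 384.615ms (1)
4. 1153.846ms @ 3 + 256.41ms (2/3)
5. 1410.256ms @ 11/3 + 128.205ms (1/3)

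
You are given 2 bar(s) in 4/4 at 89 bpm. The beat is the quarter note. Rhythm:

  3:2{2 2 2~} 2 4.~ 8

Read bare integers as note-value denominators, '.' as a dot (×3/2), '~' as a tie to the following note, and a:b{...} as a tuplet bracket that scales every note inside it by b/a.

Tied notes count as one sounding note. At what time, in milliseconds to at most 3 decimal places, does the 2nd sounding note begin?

1. 0.0ms @ 0 + 898.876ms (4/3)
2. 898.876ms @ 4/3 + 898.876ms (4/3)
3. 1797.753ms @ 8/3 + 2247.191ms (10/3)
4. 4044.944ms @ 6 + 1348.315ms (2)

note 2 onset = 4/3b = 898.876ms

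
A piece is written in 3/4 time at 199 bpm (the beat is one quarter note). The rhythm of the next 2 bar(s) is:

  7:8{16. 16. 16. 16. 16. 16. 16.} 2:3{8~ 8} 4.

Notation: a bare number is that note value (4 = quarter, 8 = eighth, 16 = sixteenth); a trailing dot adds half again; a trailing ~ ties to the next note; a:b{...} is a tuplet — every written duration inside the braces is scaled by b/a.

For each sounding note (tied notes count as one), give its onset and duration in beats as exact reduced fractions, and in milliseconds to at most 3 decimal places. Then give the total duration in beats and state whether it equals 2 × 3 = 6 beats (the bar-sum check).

1) 0.0ms=0b +129.218ms=3/7b
2) 129.218ms=3/7b +129.218ms=3/7b
3) 258.435ms=6/7b +129.218ms=3/7b
4) 387.653ms=9/7b +129.218ms=3/7b
5) 516.87ms=12/7b +129.218ms=3/7b
6) 646.088ms=15/7b +129.218ms=3/7b
7) 775.305ms=18/7b +129.218ms=3/7b
8) 904.523ms=3b +452.261ms=3/2b
9) 1356.784ms=9/2b +452.261ms=3/2b
Σ=6b of 6 (199bpm 3/4) — PASS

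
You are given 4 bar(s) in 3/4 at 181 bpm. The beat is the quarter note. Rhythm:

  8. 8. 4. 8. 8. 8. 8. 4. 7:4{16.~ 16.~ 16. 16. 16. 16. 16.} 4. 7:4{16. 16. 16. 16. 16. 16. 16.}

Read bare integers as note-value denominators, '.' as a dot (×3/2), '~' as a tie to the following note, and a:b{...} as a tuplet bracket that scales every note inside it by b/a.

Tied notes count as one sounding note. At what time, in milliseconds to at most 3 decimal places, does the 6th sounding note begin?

1. 0.0ms @ 0 + 248.619ms (3/4)
2. 248.619ms @ 3/4 + 248.619ms (3/4)
3. 497.238ms @ 3/2 + 497.238ms (3/2)
4. 994.475ms @ 3 + 248.619ms (3/4)
5. 1243.094ms @ 15/4 + 248.619ms (3/4)
6. 1491.713ms @ 9/2 + 248.619ms (3/4)
7. 1740.331ms @ 21/4 + 248.619ms (3/4)
8. 1988.95ms @ 6 + 497.238ms (3/2)
9. 2486.188ms @ 15/2 + 213.102ms (9/14)
10. 2699.29ms @ 57/7 + 71.034ms (3/14)
11. 2770.324ms @ 117/14 + 71.034ms (3/14)
12. 2841.358ms @ 60/7 + 71.034ms (3/14)
13. 2912.391ms @ 123/14 + 71.034ms (3/14)
14. 2983.425ms @ 9 + 497.238ms (3/2)
15. 3480.663ms @ 21/2 + 71.034ms (3/14)
16. 3551.697ms @ 75/7 + 71.034ms (3/14)
17. 3622.731ms @ 153/14 + 71.034ms (3/14)
18. 3693.765ms @ 78/7 + 71.034ms (3/14)
19. 3764.799ms @ 159/14 + 71.034ms (3/14)
20. 3835.833ms @ 81/7 + 71.034ms (3/14)
21. 3906.867ms @ 165/14 + 71.034ms (3/14)

note 6 onset = 9/2b = 1491.713ms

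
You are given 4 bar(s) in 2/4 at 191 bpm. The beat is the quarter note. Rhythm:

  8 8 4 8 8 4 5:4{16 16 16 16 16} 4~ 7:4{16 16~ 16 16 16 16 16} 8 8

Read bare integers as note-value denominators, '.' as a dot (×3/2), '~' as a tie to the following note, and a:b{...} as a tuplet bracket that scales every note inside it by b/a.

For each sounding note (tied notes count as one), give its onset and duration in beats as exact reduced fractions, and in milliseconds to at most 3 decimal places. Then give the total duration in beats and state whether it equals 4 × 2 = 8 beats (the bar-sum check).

1) 0.0ms=0b +157.068ms=1/2b
2) 157.068ms=1/2b +157.068ms=1/2b
3) 314.136ms=1b +314.136ms=1b
4) 628.272ms=2b +157.068ms=1/2b
5) 785.34ms=5/2b +157.068ms=1/2b
6) 942.408ms=3b +314.136ms=1b
7) 1256.545ms=4b +62.827ms=1/5b
8) 1319.372ms=21/5b +62.827ms=1/5b
9) 1382.199ms=22/5b +62.827ms=1/5b
10) 1445.026ms=23/5b +62.827ms=1/5b
11) 1507.853ms=24/5b +62.827ms=1/5b
12) 1570.681ms=5b +359.013ms=8/7b
13) 1929.693ms=43/7b +89.753ms=2/7b
14) 2019.447ms=45/7b +44.877ms=1/7b
15) 2064.323ms=46/7b +44.877ms=1/7b
16) 2109.2ms=47/7b +44.877ms=1/7b
17) 2154.076ms=48/7b +44.877ms=1/7b
18) 2198.953ms=7b +157.068ms=1/2b
19) 2356.021ms=15/2b +157.068ms=1/2b
Σ=8b of 8 (191bpm 2/4) — PASS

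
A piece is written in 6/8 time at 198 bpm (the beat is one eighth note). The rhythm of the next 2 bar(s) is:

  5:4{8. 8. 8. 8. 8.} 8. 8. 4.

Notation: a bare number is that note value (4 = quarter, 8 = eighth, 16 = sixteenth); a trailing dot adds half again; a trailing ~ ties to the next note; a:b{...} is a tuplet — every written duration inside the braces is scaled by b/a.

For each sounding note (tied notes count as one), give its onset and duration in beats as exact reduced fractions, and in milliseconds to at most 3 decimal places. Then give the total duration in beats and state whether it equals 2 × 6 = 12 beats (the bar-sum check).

1) 0.0ms=0b +363.636ms=6/5b
2) 363.636ms=6/5b +363.636ms=6/5b
3) 727.273ms=12/5b +363.636ms=6/5b
4) 1090.909ms=18/5b +363.636ms=6/5b
5) 1454.545ms=24/5b +363.636ms=6/5b
6) 1818.182ms=6b +454.545ms=3/2b
7) 2272.727ms=15/2b +454.545ms=3/2b
8) 2727.273ms=9b +909.091ms=3b
Σ=12b of 12 (198bpm 6/8) — PASS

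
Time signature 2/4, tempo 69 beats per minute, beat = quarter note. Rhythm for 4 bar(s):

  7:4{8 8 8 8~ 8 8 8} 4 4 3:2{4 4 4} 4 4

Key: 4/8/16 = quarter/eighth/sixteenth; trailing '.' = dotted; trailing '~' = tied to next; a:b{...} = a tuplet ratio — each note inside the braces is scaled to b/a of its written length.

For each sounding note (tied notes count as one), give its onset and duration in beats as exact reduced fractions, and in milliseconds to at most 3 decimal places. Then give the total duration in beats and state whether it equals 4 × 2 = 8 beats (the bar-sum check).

1) 0.0ms=0b +248.447ms=2/7b
2) 248.447ms=2/7b +248.447ms=2/7b
3) 496.894ms=4/7b +248.447ms=2/7b
4) 745.342ms=6/7b +496.894ms=4/7b
5) 1242.236ms=10/7b +248.447ms=2/7b
6) 1490.683ms=12/7b +248.447ms=2/7b
7) 1739.13ms=2b +869.565ms=1b
8) 2608.696ms=3b +869.565ms=1b
9) 3478.261ms=4b +579.71ms=2/3b
10) 4057.971ms=14/3b +579.71ms=2/3b
11) 4637.681ms=16/3b +579.71ms=2/3b
12) 5217.391ms=6b +869.565ms=1b
13) 6086.957ms=7b +869.565ms=1b
Σ=8b of 8 (69bpm 2/4) — PASS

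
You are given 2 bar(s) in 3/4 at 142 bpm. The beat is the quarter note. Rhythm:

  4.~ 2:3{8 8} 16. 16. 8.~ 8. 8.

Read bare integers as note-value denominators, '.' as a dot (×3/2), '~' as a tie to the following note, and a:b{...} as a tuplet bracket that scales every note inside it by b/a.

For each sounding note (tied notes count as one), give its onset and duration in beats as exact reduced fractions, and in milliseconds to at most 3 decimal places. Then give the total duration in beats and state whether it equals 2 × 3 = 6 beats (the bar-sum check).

1) 0.0ms=0b +950.704ms=9/4b
2) 950.704ms=9/4b +316.901ms=3/4b
3) 1267.606ms=3b +158.451ms=3/8b
4) 1426.056ms=27/8b +158.451ms=3/8b
5) 1584.507ms=15/4b +633.803ms=3/2b
6) 2218.31ms=21/4b +316.901ms=3/4b
Σ=6b of 6 (142bpm 3/4) — PASS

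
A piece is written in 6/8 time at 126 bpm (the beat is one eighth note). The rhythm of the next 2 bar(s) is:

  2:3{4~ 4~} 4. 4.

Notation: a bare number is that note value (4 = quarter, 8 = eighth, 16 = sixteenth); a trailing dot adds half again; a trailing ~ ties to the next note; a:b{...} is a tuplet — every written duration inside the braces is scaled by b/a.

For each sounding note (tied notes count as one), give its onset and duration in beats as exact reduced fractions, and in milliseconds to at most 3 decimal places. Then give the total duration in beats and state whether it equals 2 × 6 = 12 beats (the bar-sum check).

1) 0.0ms=0b +4285.714ms=9b
2) 4285.714ms=9b +1428.571ms=3b
Σ=12b of 12 (126bpm 6/8) — PASS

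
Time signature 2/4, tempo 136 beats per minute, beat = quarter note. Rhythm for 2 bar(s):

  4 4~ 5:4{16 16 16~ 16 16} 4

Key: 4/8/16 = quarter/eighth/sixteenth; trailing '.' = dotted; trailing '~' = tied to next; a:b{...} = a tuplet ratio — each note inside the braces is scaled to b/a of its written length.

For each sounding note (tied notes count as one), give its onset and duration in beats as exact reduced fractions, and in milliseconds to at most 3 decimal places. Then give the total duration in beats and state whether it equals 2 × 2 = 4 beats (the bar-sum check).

1) 0.0ms=0b +441.176ms=1b
2) 441.176ms=1b +529.412ms=6/5b
3) 970.588ms=11/5b +88.235ms=1/5b
4) 1058.824ms=12/5b +176.471ms=2/5b
5) 1235.294ms=14/5b +88.235ms=1/5b
6) 1323.529ms=3b +441.176ms=1b
Σ=4b of 4 (136bpm 2/4) — PASS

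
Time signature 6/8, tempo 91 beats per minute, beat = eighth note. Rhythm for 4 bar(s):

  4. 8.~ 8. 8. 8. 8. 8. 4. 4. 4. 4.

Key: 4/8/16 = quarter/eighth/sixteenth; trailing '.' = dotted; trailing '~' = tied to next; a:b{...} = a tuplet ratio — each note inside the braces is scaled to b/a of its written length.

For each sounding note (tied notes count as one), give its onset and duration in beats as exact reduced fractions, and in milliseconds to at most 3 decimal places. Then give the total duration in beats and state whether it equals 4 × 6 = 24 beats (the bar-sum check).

1) 0.0ms=0b +1978.022ms=3b
2) 1978.022ms=3b +1978.022ms=3b
3) 3956.044ms=6b +989.011ms=3/2b
4) 4945.055ms=15/2b +989.011ms=3/2b
5) 5934.066ms=9b +989.011ms=3/2b
6) 6923.077ms=21/2b +989.011ms=3/2b
7) 7912.088ms=12b +1978.022ms=3b
8) 9890.11ms=15b +1978.022ms=3b
9) 11868.132ms=18b +1978.022ms=3b
10) 13846.154ms=21b +1978.022ms=3b
Σ=24b of 24 (91bpm 6/8) — PASS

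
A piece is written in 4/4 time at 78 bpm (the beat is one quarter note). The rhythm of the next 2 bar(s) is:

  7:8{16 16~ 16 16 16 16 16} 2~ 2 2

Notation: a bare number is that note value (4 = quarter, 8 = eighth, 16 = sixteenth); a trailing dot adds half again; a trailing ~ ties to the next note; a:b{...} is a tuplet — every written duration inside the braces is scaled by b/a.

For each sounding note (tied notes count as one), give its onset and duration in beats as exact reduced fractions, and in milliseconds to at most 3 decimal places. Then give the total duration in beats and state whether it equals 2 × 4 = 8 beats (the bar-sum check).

1) 0.0ms=0b +219.78ms=2/7b
2) 219.78ms=2/7b +439.56ms=4/7b
3) 659.341ms=6/7b +219.78ms=2/7b
4) 879.121ms=8/7b +219.78ms=2/7b
5) 1098.901ms=10/7b +219.78ms=2/7b
6) 1318.681ms=12/7b +219.78ms=2/7b
7) 1538.462ms=2b +3076.923ms=4b
8) 4615.385ms=6b +1538.462ms=2b
Σ=8b of 8 (78bpm 4/4) — PASS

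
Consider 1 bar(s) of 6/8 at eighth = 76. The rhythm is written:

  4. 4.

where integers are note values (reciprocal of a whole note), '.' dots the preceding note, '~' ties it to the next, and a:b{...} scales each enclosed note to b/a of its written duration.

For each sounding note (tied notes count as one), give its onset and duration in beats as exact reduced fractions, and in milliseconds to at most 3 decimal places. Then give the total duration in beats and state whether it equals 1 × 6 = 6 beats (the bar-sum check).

1) 0.0ms=0b +2368.421ms=3b
2) 2368.421ms=3b +2368.421ms=3b
Σ=6b of 6 (76bpm 6/8) — PASS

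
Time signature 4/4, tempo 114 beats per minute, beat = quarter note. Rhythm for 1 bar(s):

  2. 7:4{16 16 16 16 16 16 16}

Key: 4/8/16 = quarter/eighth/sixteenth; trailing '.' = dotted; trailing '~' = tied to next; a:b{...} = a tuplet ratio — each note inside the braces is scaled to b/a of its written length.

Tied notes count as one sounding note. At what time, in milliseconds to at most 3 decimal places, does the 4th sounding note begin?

note 4 onset = 23/7b = 1729.323ms

1. 0.0ms @ 0 + 1578.947ms (3)
2. 1578.947ms @ 3 + 75.188ms (1/7)
3. 1654.135ms @ 22/7 + 75.188ms (1/7)
4. 1729.323ms @ 23/7 + 75.188ms (1/7)
5. 1804.511ms @ 24/7 + 75.188ms (1/7)
6. 1879.699ms @ 25/7 + 75.188ms (1/7)
7. 1954.887ms @ 26/7 + 75.188ms (1/7)
8. 2030.075ms @ 27/7 + 75.188ms (1/7)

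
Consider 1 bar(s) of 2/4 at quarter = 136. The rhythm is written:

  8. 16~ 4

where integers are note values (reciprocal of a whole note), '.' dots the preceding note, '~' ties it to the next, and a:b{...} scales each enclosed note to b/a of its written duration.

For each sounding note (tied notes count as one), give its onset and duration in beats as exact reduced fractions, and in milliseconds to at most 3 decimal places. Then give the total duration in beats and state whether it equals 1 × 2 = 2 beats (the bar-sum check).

1) 0.0ms=0b +330.882ms=3/4b
2) 330.882ms=3/4b +551.471ms=5/4b
Σ=2b of 2 (136bpm 2/4) — PASS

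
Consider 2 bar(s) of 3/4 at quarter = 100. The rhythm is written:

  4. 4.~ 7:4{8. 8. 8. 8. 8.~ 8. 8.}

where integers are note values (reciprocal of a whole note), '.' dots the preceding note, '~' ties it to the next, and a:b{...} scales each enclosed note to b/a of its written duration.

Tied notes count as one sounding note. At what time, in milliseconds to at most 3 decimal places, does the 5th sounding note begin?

1. 0.0ms @ 0 + 900.0ms (3/2)
2. 900.0ms @ 3/2 + 1157.143ms (27/14)
3. 2057.143ms @ 24/7 + 257.143ms (3/7)
4. 2314.286ms @ 27/7 + 257.143ms (3/7)
5. 2571.429ms @ 30/7 + 257.143ms (3/7)
6. 2828.571ms @ 33/7 + 514.286ms (6/7)
7. 3342.857ms @ 39/7 + 257.143ms (3/7)

note 5 onset = 30/7b = 2571.429ms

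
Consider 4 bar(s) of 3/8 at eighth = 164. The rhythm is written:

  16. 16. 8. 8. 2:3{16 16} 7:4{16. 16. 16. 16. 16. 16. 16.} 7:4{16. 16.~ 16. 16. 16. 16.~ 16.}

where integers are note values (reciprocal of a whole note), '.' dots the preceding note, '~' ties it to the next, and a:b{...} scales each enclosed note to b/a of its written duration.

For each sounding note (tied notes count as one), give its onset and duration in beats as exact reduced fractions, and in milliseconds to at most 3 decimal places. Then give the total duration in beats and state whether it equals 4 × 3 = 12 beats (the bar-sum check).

1) 0.0ms=0b +274.39ms=3/4b
2) 274.39ms=3/4b +274.39ms=3/4b
3) 548.78ms=3/2b +548.78ms=3/2b
4) 1097.561ms=3b +548.78ms=3/2b
5) 1646.341ms=9/2b +274.39ms=3/4b
6) 1920.732ms=21/4b +274.39ms=3/4b
7) 2195.122ms=6b +156.794ms=3/7b
8) 2351.916ms=45/7b +156.794ms=3/7b
9) 2508.711ms=48/7b +156.794ms=3/7b
10) 2665.505ms=51/7b +156.794ms=3/7b
11) 2822.3ms=54/7b +156.794ms=3/7b
12) 2979.094ms=57/7b +156.794ms=3/7b
13) 3135.889ms=60/7b +156.794ms=3/7b
14) 3292.683ms=9b +156.794ms=3/7b
15) 3449.477ms=66/7b +313.589ms=6/7b
16) 3763.066ms=72/7b +156.794ms=3/7b
17) 3919.861ms=75/7b +156.794ms=3/7b
18) 4076.655ms=78/7b +313.589ms=6/7b
Σ=12b of 12 (164bpm 3/8) — PASS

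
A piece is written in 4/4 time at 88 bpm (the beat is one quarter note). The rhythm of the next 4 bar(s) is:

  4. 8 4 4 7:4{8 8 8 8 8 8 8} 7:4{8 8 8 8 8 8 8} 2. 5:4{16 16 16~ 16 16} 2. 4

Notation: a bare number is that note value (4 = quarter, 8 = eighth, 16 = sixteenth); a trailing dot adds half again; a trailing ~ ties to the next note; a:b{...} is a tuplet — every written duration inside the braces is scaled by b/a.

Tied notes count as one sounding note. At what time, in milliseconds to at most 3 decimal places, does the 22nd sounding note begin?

1. 0.0ms @ 0 + 1022.727ms (3/2)
2. 1022.727ms @ 3/2 + 340.909ms (1/2)
3. 1363.636ms @ 2 + 681.818ms (1)
4. 2045.455ms @ 3 + 681.818ms (1)
5. 2727.273ms @ 4 + 194.805ms (2/7)
6. 2922.078ms @ 30/7 + 194.805ms (2/7)
7. 3116.883ms @ 32/7 + 194.805ms (2/7)
8. 3311.688ms @ 34/7 + 194.805ms (2/7)
9. 3506.494ms @ 36/7 + 194.805ms (2/7)
10. 3701.299ms @ 38/7 + 194.805ms (2/7)
11. 3896.104ms @ 40/7 + 194.805ms (2/7)
12. 4090.909ms @ 6 + 194.805ms (2/7)
13. 4285.714ms @ 44/7 + 194.805ms (2/7)
14. 4480.519ms @ 46/7 + 194.805ms (2/7)
15. 4675.325ms @ 48/7 + 194.805ms (2/7)
16. 4870.13ms @ 50/7 + 194.805ms (2/7)
17. 5064.935ms @ 52/7 + 194.805ms (2/7)
18. 5259.74ms @ 54/7 + 194.805ms (2/7)
19. 5454.545ms @ 8 + 2045.455ms (3)
20. 7500.0ms @ 11 + 136.364ms (1/5)
21. 7636.364ms @ 56/5 + 136.364ms (1/5)
22. 7772.727ms @ 57/5 + 272.727ms (2/5)
23. 8045.455ms @ 59/5 + 136.364ms (1/5)
24. 8181.818ms @ 12 + 2045.455ms (3)
25. 10227.273ms @ 15 + 681.818ms (1)

note 22 onset = 57/5b = 7772.727ms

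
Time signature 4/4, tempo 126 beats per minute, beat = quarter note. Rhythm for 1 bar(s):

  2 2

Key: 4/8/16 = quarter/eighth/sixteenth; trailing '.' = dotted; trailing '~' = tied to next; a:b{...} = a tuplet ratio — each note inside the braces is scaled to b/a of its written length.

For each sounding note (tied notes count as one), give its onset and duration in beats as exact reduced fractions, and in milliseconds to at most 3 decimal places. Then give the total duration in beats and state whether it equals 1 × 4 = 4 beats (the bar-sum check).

1) 0.0ms=0b +952.381ms=2b
2) 952.381ms=2b +952.381ms=2b
Σ=4b of 4 (126bpm 4/4) — PASS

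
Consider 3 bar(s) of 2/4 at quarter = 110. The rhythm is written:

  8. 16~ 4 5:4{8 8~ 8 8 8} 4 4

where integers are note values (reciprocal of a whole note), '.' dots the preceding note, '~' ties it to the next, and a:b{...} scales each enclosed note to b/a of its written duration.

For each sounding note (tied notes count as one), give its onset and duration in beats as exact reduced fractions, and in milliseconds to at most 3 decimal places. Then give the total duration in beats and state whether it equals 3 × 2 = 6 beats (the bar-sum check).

1) 0.0ms=0b +409.091ms=3/4b
2) 409.091ms=3/4b +681.818ms=5/4b
3) 1090.909ms=2b +218.182ms=2/5b
4) 1309.091ms=12/5b +436.364ms=4/5b
5) 1745.455ms=16/5b +218.182ms=2/5b
6) 1963.636ms=18/5b +218.182ms=2/5b
7) 2181.818ms=4b +545.455ms=1b
8) 2727.273ms=5b +545.455ms=1b
Σ=6b of 6 (110bpm 2/4) — PASS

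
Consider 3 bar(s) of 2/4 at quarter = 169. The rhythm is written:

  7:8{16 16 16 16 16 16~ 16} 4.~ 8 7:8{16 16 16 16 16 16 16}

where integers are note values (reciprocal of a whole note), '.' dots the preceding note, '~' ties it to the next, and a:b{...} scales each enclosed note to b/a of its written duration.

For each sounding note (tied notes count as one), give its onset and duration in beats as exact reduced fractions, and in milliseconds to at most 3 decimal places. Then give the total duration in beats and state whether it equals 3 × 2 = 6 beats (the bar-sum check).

1) 0.0ms=0b +101.437ms=2/7b
2) 101.437ms=2/7b +101.437ms=2/7b
3) 202.874ms=4/7b +101.437ms=2/7b
4) 304.311ms=6/7b +101.437ms=2/7b
5) 405.748ms=8/7b +101.437ms=2/7b
6) 507.185ms=10/7b +202.874ms=4/7b
7) 710.059ms=2b +710.059ms=2b
8) 1420.118ms=4b +101.437ms=2/7b
9) 1521.555ms=30/7b +101.437ms=2/7b
10) 1622.992ms=32/7b +101.437ms=2/7b
11) 1724.429ms=34/7b +101.437ms=2/7b
12) 1825.866ms=36/7b +101.437ms=2/7b
13) 1927.303ms=38/7b +101.437ms=2/7b
14) 2028.74ms=40/7b +101.437ms=2/7b
Σ=6b of 6 (169bpm 2/4) — PASS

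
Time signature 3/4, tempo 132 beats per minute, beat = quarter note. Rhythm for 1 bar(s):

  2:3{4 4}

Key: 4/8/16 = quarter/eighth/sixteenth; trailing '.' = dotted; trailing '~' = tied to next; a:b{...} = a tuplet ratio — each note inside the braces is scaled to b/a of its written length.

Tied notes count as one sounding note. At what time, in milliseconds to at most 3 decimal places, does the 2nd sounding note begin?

1. 0.0ms @ 0 + 681.818ms (3/2)
2. 681.818ms @ 3/2 + 681.818ms (3/2)

note 2 onset = 3/2b = 681.818ms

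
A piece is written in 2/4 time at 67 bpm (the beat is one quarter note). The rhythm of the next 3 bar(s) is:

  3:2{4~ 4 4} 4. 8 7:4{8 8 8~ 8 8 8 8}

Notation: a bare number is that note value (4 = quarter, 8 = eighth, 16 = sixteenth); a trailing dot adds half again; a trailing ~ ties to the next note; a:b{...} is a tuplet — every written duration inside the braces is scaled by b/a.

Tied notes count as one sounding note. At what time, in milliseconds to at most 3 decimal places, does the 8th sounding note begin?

note 8 onset = 36/7b = 4605.544ms

1. 0.0ms @ 0 + 1194.03ms (4/3)
2. 1194.03ms @ 4/3 + 597.015ms (2/3)
3. 1791.045ms @ 2 + 1343.284ms (3/2)
4. 3134.328ms @ 7/2 + 447.761ms (1/2)
5. 3582.09ms @ 4 + 255.864ms (2/7)
6. 3837.953ms @ 30/7 + 255.864ms (2/7)
7. 4093.817ms @ 32/7 + 511.727ms (4/7)
8. 4605.544ms @ 36/7 + 255.864ms (2/7)
9. 4861.407ms @ 38/7 + 255.864ms (2/7)
10. 5117.271ms @ 40/7 + 255.864ms (2/7)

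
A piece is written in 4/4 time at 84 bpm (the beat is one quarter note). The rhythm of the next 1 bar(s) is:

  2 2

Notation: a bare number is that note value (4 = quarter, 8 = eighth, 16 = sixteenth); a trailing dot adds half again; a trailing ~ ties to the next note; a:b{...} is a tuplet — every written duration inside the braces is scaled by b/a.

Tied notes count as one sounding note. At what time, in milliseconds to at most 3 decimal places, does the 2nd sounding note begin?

note 2 onset = 2b = 1428.571ms

1. 0.0ms @ 0 + 1428.571ms (2)
2. 1428.571ms @ 2 + 1428.571ms (2)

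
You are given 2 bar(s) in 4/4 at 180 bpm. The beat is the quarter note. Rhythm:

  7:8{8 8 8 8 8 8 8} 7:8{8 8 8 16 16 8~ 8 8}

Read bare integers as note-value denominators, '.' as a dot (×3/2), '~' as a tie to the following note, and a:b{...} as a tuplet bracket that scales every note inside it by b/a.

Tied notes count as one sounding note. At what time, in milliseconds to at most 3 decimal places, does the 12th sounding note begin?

1. 0.0ms @ 0 + 190.476ms (4/7)
2. 190.476ms @ 4/7 + 190.476ms (4/7)
3. 380.952ms @ 8/7 + 190.476ms (4/7)
4. 571.429ms @ 12/7 + 190.476ms (4/7)
5. 761.905ms @ 16/7 + 190.476ms (4/7)
6. 952.381ms @ 20/7 + 190.476ms (4/7)
7. 1142.857ms @ 24/7 + 190.476ms (4/7)
8. 1333.333ms @ 4 + 190.476ms (4/7)
9. 1523.81ms @ 32/7 + 190.476ms (4/7)
10. 1714.286ms @ 36/7 + 190.476ms (4/7)
11. 1904.762ms @ 40/7 + 95.238ms (2/7)
12. 2000.0ms @ 6 + 95.238ms (2/7)
13. 2095.238ms @ 44/7 + 380.952ms (8/7)
14. 2476.19ms @ 52/7 + 190.476ms (4/7)

note 12 onset = 6b = 2000.0ms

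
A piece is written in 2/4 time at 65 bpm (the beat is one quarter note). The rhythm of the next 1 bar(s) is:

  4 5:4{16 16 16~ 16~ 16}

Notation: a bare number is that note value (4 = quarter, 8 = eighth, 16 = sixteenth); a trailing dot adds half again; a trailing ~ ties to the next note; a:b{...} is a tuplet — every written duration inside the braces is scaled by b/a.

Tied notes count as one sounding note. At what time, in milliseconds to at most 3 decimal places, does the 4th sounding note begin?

note 4 onset = 7/5b = 1292.308ms

1. 0.0ms @ 0 + 923.077ms (1)
2. 923.077ms @ 1 + 184.615ms (1/5)
3. 1107.692ms @ 6/5 + 184.615ms (1/5)
4. 1292.308ms @ 7/5 + 553.846ms (3/5)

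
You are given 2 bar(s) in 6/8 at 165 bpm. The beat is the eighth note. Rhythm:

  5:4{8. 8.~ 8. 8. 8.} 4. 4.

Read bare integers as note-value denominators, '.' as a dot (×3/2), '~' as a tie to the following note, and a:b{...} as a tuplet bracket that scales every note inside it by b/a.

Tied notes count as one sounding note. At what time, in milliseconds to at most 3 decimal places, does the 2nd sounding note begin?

1. 0.0ms @ 0 + 436.364ms (6/5)
2. 436.364ms @ 6/5 + 872.727ms (12/5)
3. 1309.091ms @ 18/5 + 436.364ms (6/5)
4. 1745.455ms @ 24/5 + 436.364ms (6/5)
5. 2181.818ms @ 6 + 1090.909ms (3)
6. 3272.727ms @ 9 + 1090.909ms (3)

note 2 onset = 6/5b = 436.364ms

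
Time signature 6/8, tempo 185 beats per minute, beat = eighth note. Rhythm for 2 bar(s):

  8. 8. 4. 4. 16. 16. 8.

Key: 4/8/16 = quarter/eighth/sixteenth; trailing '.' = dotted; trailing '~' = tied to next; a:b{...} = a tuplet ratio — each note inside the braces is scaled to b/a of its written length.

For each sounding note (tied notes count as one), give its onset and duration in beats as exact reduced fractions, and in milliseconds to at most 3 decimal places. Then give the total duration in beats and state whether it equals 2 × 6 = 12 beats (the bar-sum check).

1) 0.0ms=0b +486.486ms=3/2b
2) 486.486ms=3/2b +486.486ms=3/2b
3) 972.973ms=3b +972.973ms=3b
4) 1945.946ms=6b +972.973ms=3b
5) 2918.919ms=9b +243.243ms=3/4b
6) 3162.162ms=39/4b +243.243ms=3/4b
7) 3405.405ms=21/2b +486.486ms=3/2b
Σ=12b of 12 (185bpm 6/8) — PASS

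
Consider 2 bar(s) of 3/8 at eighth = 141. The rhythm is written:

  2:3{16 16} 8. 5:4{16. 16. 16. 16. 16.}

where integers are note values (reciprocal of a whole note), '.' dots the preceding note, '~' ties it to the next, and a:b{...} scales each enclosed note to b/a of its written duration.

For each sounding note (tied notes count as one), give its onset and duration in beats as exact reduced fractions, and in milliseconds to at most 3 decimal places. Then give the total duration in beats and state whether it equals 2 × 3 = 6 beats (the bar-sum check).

1) 0.0ms=0b +319.149ms=3/4b
2) 319.149ms=3/4b +319.149ms=3/4b
3) 638.298ms=3/2b +638.298ms=3/2b
4) 1276.596ms=3b +255.319ms=3/5b
5) 1531.915ms=18/5b +255.319ms=3/5b
6) 1787.234ms=21/5b +255.319ms=3/5b
7) 2042.553ms=24/5b +255.319ms=3/5b
8) 2297.872ms=27/5b +255.319ms=3/5b
Σ=6b of 6 (141bpm 3/8) — PASS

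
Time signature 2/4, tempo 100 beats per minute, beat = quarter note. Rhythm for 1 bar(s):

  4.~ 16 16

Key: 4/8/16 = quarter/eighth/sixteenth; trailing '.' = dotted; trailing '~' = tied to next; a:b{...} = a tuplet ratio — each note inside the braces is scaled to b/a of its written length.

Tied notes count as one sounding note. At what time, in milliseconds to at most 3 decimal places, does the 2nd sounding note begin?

1. 0.0ms @ 0 + 1050.0ms (7/4)
2. 1050.0ms @ 7/4 + 150.0ms (1/4)

note 2 onset = 7/4b = 1050.0ms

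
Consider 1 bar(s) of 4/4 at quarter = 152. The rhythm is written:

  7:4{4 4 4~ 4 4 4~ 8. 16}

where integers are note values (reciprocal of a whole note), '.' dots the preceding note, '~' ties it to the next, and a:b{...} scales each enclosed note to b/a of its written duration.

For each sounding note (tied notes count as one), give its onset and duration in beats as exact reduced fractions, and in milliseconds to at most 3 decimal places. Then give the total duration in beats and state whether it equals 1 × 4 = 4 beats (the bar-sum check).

1) 0.0ms=0b +225.564ms=4/7b
2) 225.564ms=4/7b +225.564ms=4/7b
3) 451.128ms=8/7b +451.128ms=8/7b
4) 902.256ms=16/7b +225.564ms=4/7b
5) 1127.82ms=20/7b +394.737ms=1b
6) 1522.556ms=27/7b +56.391ms=1/7b
Σ=4b of 4 (152bpm 4/4) — PASS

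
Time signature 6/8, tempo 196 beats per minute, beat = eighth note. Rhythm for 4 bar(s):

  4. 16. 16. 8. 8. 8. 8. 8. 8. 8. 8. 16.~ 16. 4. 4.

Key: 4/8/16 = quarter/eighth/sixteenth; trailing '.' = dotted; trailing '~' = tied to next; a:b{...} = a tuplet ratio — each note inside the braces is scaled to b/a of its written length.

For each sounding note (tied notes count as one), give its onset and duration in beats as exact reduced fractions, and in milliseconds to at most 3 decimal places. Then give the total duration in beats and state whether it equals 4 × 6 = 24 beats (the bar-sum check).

1) 0.0ms=0b +918.367ms=3b
2) 918.367ms=3b +229.592ms=3/4b
3) 1147.959ms=15/4b +229.592ms=3/4b
4) 1377.551ms=9/2b +459.184ms=3/2b
5) 1836.735ms=6b +459.184ms=3/2b
6) 2295.918ms=15/2b +459.184ms=3/2b
7) 2755.102ms=9b +459.184ms=3/2b
8) 3214.286ms=21/2b +459.184ms=3/2b
9) 3673.469ms=12b +459.184ms=3/2b
10) 4132.653ms=27/2b +459.184ms=3/2b
11) 4591.837ms=15b +459.184ms=3/2b
12) 5051.02ms=33/2b +459.184ms=3/2b
13) 5510.204ms=18b +918.367ms=3b
14) 6428.571ms=21b +918.367ms=3b
Σ=24b of 24 (196bpm 6/8) — PASS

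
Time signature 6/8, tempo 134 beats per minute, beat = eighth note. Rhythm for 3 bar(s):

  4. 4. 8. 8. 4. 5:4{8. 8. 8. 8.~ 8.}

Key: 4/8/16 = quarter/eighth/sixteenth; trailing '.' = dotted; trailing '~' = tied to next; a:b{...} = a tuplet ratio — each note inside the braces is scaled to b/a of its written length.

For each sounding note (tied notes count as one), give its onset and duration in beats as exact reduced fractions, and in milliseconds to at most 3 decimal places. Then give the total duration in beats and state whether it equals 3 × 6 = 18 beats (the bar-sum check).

1) 0.0ms=0b +1343.284ms=3b
2) 1343.284ms=3b +1343.284ms=3b
3) 2686.567ms=6b +671.642ms=3/2b
4) 3358.209ms=15/2b +671.642ms=3/2b
5) 4029.851ms=9b +1343.284ms=3b
6) 5373.134ms=12b +537.313ms=6/5b
7) 5910.448ms=66/5b +537.313ms=6/5b
8) 6447.761ms=72/5b +537.313ms=6/5b
9) 6985.075ms=78/5b +1074.627ms=12/5b
Σ=18b of 18 (134bpm 6/8) — PASS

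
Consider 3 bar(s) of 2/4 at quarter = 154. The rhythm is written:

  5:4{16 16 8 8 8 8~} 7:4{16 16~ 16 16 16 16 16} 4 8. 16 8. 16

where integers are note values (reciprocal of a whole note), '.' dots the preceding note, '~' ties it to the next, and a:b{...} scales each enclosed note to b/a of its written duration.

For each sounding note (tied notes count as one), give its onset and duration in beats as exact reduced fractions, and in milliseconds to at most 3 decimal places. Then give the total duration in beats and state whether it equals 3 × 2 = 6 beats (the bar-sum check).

1) 0.0ms=0b +77.922ms=1/5b
2) 77.922ms=1/5b +77.922ms=1/5b
3) 155.844ms=2/5b +155.844ms=2/5b
4) 311.688ms=4/5b +155.844ms=2/5b
5) 467.532ms=6/5b +155.844ms=2/5b
6) 623.377ms=8/5b +211.503ms=19/35b
7) 834.879ms=15/7b +111.317ms=2/7b
8) 946.197ms=17/7b +55.659ms=1/7b
9) 1001.855ms=18/7b +55.659ms=1/7b
10) 1057.514ms=19/7b +55.659ms=1/7b
11) 1113.173ms=20/7b +55.659ms=1/7b
12) 1168.831ms=3b +389.61ms=1b
13) 1558.442ms=4b +292.208ms=3/4b
14) 1850.649ms=19/4b +97.403ms=1/4b
15) 1948.052ms=5b +292.208ms=3/4b
16) 2240.26ms=23/4b +97.403ms=1/4b
Σ=6b of 6 (154bpm 2/4) — PASS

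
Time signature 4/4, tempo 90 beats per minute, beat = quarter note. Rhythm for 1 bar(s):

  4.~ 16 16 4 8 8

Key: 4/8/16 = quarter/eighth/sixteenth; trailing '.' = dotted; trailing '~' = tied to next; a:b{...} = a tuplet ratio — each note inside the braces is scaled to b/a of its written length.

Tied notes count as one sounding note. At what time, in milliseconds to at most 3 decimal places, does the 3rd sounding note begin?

1. 0.0ms @ 0 + 1166.667ms (7/4)
2. 1166.667ms @ 7/4 + 166.667ms (1/4)
3. 1333.333ms @ 2 + 666.667ms (1)
4. 2000.0ms @ 3 + 333.333ms (1/2)
5. 2333.333ms @ 7/2 + 333.333ms (1/2)

note 3 onset = 2b = 1333.333ms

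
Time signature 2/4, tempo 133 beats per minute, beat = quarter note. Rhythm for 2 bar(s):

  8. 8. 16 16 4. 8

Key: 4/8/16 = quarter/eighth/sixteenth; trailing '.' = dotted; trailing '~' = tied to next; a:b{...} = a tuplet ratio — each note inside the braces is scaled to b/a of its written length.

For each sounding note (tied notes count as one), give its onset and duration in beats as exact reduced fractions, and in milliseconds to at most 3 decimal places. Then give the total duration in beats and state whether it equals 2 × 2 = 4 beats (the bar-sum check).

1) 0.0ms=0b +338.346ms=3/4b
2) 338.346ms=3/4b +338.346ms=3/4b
3) 676.692ms=3/2b +112.782ms=1/4b
4) 789.474ms=7/4b +112.782ms=1/4b
5) 902.256ms=2b +676.692ms=3/2b
6) 1578.947ms=7/2b +225.564ms=1/2b
Σ=4b of 4 (133bpm 2/4) — PASS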